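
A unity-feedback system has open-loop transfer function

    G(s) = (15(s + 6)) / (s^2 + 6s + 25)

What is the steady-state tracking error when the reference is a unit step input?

e_ss = 0.2174

G(s) has no poles at the origin.
This is a Type 0 system. Kp = lim_{s→0} G(s) = 90/25 = 18/5.
e_ss = 1/(1 + Kp) = 1/(1 + 18/5) = 5/23 ≈ 0.2174.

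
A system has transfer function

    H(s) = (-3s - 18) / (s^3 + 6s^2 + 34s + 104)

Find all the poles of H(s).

The poles are the roots of the denominator s^3 + 6s^2 + 34s + 104 = 0.
Trying s = -4: the polynomial evaluates to 0, so (s + 4) is a factor.
Dividing out leaves s^2 + 2s + 26 = 0.
The quadratic formula then gives s = -1 ± 5j.

s = -1 + 5j, -1 - 5j, -4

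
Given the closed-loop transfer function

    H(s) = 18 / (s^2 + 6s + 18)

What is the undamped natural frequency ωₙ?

Compare the denominator to the standard form s^2 + 2ζωₙs + ωₙ².
ωₙ² = 18, so ωₙ = √18 ≈ 4.243 rad/s.

ωₙ ≈ 4.243 rad/s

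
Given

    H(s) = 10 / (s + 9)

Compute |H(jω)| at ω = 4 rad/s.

|H(j4)| ≈ 1.015

Substitute s = j4: numerator = 10, denominator = 9 + j4.
|H(j4)| = |10| / |9 + j4| = 10 / 9.8489 ≈ 1.015.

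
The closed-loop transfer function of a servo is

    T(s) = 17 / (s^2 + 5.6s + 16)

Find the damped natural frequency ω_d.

ω_d ≈ 2.857 rad/s

Comparing s^2 + 5.6s + 16 to s^2 + 2ζωₙs + ωₙ²: ωₙ = 4 rad/s and ζ = 5.6/(2·4) = 0.7.
ζωₙ = 5.6/2 = 2.8, so ω_d = ωₙ√(1−ζ²) = √(ωₙ² − (ζωₙ)²) = √(16 − 2.8²) = √8.16 ≈ 2.857 rad/s.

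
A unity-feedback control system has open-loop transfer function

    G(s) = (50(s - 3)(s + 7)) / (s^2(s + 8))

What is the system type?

Type 2

The denominator has 2 factors of s at the origin (free integrators), so this is a Type 2 system.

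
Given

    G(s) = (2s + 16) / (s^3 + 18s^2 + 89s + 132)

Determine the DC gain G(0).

Set s = 0: G(0) = (16) / (132) = 4/33.

G(0) = 4/33 ≈ 0.1212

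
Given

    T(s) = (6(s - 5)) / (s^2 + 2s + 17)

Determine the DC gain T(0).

T(0) = -30/17 ≈ -1.765

At s = 0 each factor (s + a) contributes a and each (s^2 + bs + c) contributes c.
T(0) = 6·(-5) / ((17)) = -30/17 = -30/17.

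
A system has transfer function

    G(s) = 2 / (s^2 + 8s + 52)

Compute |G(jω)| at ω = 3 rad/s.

|G(j3)| ≈ 0.04061

Substitute s = j3: numerator = 2, denominator = 43 + j24.
|G(j3)| = |2| / |43 + j24| = 2 / 49.244 ≈ 0.04061.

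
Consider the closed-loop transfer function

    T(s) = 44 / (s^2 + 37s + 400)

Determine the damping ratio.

ζ = 0.925

Compare the denominator to the standard form s^2 + 2ζωₙs + ωₙ².
ωₙ² = 400, so ωₙ = 20 rad/s.
2ζωₙ = 37, so ζ = 37/(2·20) = 0.925.
With ζ = 0.925 the response is underdamped.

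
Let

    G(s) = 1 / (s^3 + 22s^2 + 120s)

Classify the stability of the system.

The denominator s^3 + 22s^2 + 120s factors as s(s + 12)(s + 10), giving poles at s = 0, -12, -10.
Since the simple pole(s) at s = 0 lie on the jω-axis with none in the right half-plane, the system is marginally stable.

marginally stable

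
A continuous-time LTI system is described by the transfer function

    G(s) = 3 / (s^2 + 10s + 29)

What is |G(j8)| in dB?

|G(j8)|_dB ≈ -29.3 dB

Substitute s = j8: numerator = 3, denominator = -35 + j80.
|G(j8)| = |3| / |-35 + j80| = 3 / 87.321 ≈ 0.03436.
In decibels: 20·log₁₀(0.03436) ≈ -29.3 dB.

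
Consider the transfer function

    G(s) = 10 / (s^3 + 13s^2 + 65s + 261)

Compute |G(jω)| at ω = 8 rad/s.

|G(j8)| ≈ 0.01751

Substitute s = j8: numerator = 10, denominator = -571 + j8.
|G(j8)| = |10| / |-571 + j8| = 10 / 571.06 ≈ 0.01751.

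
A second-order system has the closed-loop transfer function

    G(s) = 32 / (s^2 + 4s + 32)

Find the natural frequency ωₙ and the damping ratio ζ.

ωₙ ≈ 5.657 rad/s, ζ ≈ 0.3536

Compare the denominator to the standard form s^2 + 2ζωₙs + ωₙ².
ωₙ² = 32, so ωₙ = √32 ≈ 5.657 rad/s.
2ζωₙ = 4, so ζ = 4/(2·√32) ≈ 0.3536.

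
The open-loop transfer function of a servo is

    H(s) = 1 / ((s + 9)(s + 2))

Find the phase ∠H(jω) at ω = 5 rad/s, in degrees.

At s = j5: numerator = 1, denominator = -7 + j55.
∠H = ∠num − ∠den = 0° − (97.253°) = -97.25°.

∠H(j5) ≈ -97.25°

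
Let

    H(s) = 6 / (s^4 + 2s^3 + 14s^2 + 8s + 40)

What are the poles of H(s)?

The poles are the roots of the denominator s^4 + 2s^3 + 14s^2 + 8s + 40 = 0.
No real roots exist; factor into two real quadratics: (s^2 + 4)(s^2 + 2s + 10) = 0.
Each quadratic gives a conjugate pair via the quadratic formula.

s = ±2j, -1 ± 3j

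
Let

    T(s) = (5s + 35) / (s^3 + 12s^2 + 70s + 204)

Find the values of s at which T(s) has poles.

The poles are the roots of the denominator s^3 + 12s^2 + 70s + 204 = 0.
Trying s = -6: the polynomial evaluates to 0, so (s + 6) is a factor.
Dividing out leaves s^2 + 6s + 34 = 0.
The quadratic formula then gives s = -3 ± 5j.

s = -3 + 5j, -3 - 5j, -6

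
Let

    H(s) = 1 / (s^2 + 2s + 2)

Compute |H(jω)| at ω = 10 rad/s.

|H(j10)| ≈ 0.009998

Substitute s = j10: numerator = 1, denominator = -98 + j20.
|H(j10)| = |1| / |-98 + j20| = 1 / 100.02 ≈ 0.009998.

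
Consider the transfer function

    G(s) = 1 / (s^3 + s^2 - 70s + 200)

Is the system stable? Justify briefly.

The denominator s^3 + s^2 - 70s + 200 factors as (s + 10)(s - 5)(s - 4), giving poles at s = -10, 5, 4.
Since the pole(s) at s = 5, 4 lie in the right half-plane, the system is unstable.

unstable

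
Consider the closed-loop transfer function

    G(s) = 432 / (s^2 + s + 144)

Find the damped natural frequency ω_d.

Comparing s^2 + s + 144 to s^2 + 2ζωₙs + ωₙ²: ωₙ = 12 rad/s and ζ = 1/(2·12) ≈ 0.04167.
ζωₙ = 1/2 = 0.5, so ω_d = ωₙ√(1−ζ²) = √(ωₙ² − (ζωₙ)²) = √(144 − 0.5²) = √143.75 ≈ 11.99 rad/s.

ω_d ≈ 11.99 rad/s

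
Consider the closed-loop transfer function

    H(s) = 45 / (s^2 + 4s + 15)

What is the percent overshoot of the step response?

Comparing s^2 + 4s + 15 to s^2 + 2ζωₙs + ωₙ²: ωₙ = √15 ≈ 3.873 rad/s and ζ = 4/(2·√15) ≈ 0.5164.
%OS = 100·exp(−πζ/√(1−ζ²)) = 100·exp(−π·0.5164/√(1−0.5164²)) ≈ 15.0%.

%OS ≈ 15.0%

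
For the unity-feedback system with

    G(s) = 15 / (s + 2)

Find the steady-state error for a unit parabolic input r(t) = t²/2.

G(s) has no poles at the origin.
This is a Type 0 system; Ka = lim_{s→0} s^2·G(s) = 0, so the steady-state error for a parabola input is infinite.

e_ss = ∞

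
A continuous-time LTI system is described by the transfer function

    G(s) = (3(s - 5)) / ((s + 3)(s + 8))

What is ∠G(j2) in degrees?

∠G(j2) ≈ 110.5°

At s = j2: numerator = -15 + j6, denominator = 20 + j22.
∠G = ∠num − ∠den = 158.20° − (47.726°) = 110.5°.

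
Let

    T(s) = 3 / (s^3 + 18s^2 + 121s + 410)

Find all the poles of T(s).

The poles are the roots of the denominator s^3 + 18s^2 + 121s + 410 = 0.
Trying s = -10: the polynomial evaluates to 0, so (s + 10) is a factor.
Dividing out leaves s^2 + 8s + 41 = 0.
The quadratic formula then gives s = -4 ± 5j.

s = -4 ± 5j, -10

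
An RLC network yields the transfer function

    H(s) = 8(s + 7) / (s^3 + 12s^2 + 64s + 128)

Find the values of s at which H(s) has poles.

The poles are the roots of the denominator s^3 + 12s^2 + 64s + 128 = 0.
Trying s = -4: the polynomial evaluates to 0, so (s + 4) is a factor.
Dividing out leaves s^2 + 8s + 32 = 0.
The quadratic formula then gives s = -4 ± 4j.

s = -4 + 4j, -4 - 4j, -4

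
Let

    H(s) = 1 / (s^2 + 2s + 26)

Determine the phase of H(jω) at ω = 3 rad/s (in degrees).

∠H(j3) ≈ -19.44°

At s = j3: numerator = 1, denominator = 17 + j6.
∠H = ∠num − ∠den = 0° − (19.440°) = -19.44°.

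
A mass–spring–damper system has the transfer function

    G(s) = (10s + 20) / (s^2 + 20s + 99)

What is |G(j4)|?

|G(j4)| ≈ 0.3879

Substitute s = j4: numerator = 20 + j40, denominator = 83 + j80.
|G(j4)| = |20 + j40| / |83 + j80| = 44.721 / 115.28 ≈ 0.3879.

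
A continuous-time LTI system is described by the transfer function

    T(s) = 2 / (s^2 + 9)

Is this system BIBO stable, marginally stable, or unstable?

marginally stable

The denominator s^2 + 9 factors as (s^2 + 9), giving poles at s = 3j, -3j.
Since the simple pole(s) at s = 3j, -3j lie on the jω-axis with none in the right half-plane, the system is marginally stable.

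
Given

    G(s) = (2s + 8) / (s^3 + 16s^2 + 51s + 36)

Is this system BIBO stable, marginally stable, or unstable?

The denominator s^3 + 16s^2 + 51s + 36 factors as (s + 1)(s + 3)(s + 12), giving poles at s = -1, -3, -12.
Since all poles lie strictly in the left half-plane, the system is stable.

stable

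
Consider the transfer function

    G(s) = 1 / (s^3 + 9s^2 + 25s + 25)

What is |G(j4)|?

Substitute s = j4: numerator = 1, denominator = -119 + j36.
|G(j4)| = |1| / |-119 + j36| = 1 / 124.33 ≈ 0.008043.

|G(j4)| ≈ 0.008043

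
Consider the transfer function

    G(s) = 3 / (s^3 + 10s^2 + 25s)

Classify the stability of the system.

The denominator s^3 + 10s^2 + 25s factors as s(s + 5)^2, giving poles at s = 0, -5, -5.
Since the simple pole(s) at s = 0 lie on the jω-axis with none in the right half-plane, the system is marginally stable.

marginally stable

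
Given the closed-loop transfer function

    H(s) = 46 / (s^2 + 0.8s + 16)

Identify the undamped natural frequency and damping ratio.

ωₙ = 4 rad/s, ζ = 0.1

Compare the denominator to the standard form s^2 + 2ζωₙs + ωₙ².
ωₙ² = 16, so ωₙ = 4 rad/s.
2ζωₙ = 0.8, so ζ = 0.8/(2·4) = 0.1.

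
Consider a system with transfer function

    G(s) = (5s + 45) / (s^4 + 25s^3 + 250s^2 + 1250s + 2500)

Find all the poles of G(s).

The poles are the roots of the denominator s^4 + 25s^3 + 250s^2 + 1250s + 2500 = 0.
Trying s = -10: the polynomial evaluates to 0, so (s + 10) is a factor.
Dividing out leaves s^3 + 15s^2 + 100s + 250 = 0.
This factors further as (s^2 + 10s + 50)(s + 5) = 0.

s = -10, -5 ± 5j, -5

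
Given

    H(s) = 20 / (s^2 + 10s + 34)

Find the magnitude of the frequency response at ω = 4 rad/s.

Substitute s = j4: numerator = 20, denominator = 18 + j40.
|H(j4)| = |20| / |18 + j40| = 20 / 43.863 ≈ 0.4560.

|H(j4)| ≈ 0.4560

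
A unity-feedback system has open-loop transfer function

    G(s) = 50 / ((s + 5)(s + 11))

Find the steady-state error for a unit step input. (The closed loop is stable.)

G(s) has no poles at the origin.
This is a Type 0 system. Kp = lim_{s→0} G(s) = 50/55 = 10/11.
e_ss = 1/(1 + Kp) = 1/(1 + 10/11) = 11/21 ≈ 0.5238.

e_ss = 0.5238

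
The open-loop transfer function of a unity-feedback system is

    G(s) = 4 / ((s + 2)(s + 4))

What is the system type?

Type 0

The denominator has no factor of s at the origin — no free integrator — so this is a Type 0 system.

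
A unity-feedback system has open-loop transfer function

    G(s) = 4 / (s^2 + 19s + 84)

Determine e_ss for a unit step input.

G(s) has no poles at the origin.
This is a Type 0 system. Kp = lim_{s→0} G(s) = 4/84 = 1/21.
e_ss = 1/(1 + Kp) = 1/(1 + 1/21) = 21/22 ≈ 0.9545.

e_ss = 0.9545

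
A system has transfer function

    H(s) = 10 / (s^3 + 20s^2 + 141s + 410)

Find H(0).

H(0) = 1/41 ≈ 0.02439

Set s = 0: H(0) = (10) / (410) = 1/41.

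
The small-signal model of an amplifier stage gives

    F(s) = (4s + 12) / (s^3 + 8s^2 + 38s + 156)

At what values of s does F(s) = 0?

Set the numerator to zero: 4s + 12 = 0, i.e. 4·(s + 3) = 0.
So s = -3.

s = -3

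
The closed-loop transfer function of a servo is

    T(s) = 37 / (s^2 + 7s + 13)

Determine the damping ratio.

ζ ≈ 0.9707

Compare the denominator to the standard form s^2 + 2ζωₙs + ωₙ².
ωₙ² = 13, so ωₙ = √13 ≈ 3.606 rad/s.
2ζωₙ = 7, so ζ = 7/(2·√13) ≈ 0.9707.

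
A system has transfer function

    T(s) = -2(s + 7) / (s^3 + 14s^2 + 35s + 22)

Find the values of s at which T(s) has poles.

s = -11, -1, -2

The poles are the roots of the denominator s^3 + 14s^2 + 35s + 22 = 0.
Trying s = -11: the polynomial evaluates to 0, so (s + 11) is a factor.
Dividing out leaves s^2 + 3s + 2 = 0.
Factoring the quadratic: (s + 1)(s + 2) = 0.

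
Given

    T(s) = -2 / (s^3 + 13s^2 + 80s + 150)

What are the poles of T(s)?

s = -5 ± 5j, -3

The poles are the roots of the denominator s^3 + 13s^2 + 80s + 150 = 0.
Trying s = -3: the polynomial evaluates to 0, so (s + 3) is a factor.
Dividing out leaves s^2 + 10s + 50 = 0.
The quadratic formula then gives s = -5 ± 5j.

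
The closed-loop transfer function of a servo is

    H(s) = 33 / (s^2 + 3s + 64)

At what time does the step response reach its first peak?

Comparing s^2 + 3s + 64 to s^2 + 2ζωₙs + ωₙ²: ωₙ = 8 rad/s and ζ = 3/(2·8) = 0.1875.
ζωₙ = 3/2 = 1.5, so ω_d = ωₙ√(1−ζ²) = √(ωₙ² − (ζωₙ)²) = √(64 − 1.5²) = √61.75 ≈ 7.858 rad/s.
t_p = π/ω_d = π/7.858 ≈ 0.3998 s.

t_p ≈ 0.3998 s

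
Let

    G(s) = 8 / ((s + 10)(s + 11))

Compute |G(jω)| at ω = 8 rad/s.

|G(j8)| ≈ 0.04593

Substitute s = j8: numerator = 8, denominator = 46 + j168.
|G(j8)| = |8| / |46 + j168| = 8 / 174.18 ≈ 0.04593.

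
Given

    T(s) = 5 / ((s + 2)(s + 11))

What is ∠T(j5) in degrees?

∠T(j5) ≈ -92.64°

At s = j5: numerator = 5, denominator = -3 + j65.
∠T = ∠num − ∠den = 0° − (92.643°) = -92.64°.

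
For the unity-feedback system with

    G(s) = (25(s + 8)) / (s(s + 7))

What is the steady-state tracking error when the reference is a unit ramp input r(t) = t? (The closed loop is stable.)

e_ss = 0.03500

G(s) has one pole at the origin.
This is a Type 1 system. Kv = lim_{s→0} s·G(s) = 200/7.
e_ss = 1/Kv = 1/(200/7) = 7/200 ≈ 0.03500.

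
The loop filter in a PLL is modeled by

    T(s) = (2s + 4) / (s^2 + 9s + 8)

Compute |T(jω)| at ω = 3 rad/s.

Substitute s = j3: numerator = 4 + j6, denominator = -1 + j27.
|T(j3)| = |4 + j6| / |-1 + j27| = 7.2111 / 27.019 ≈ 0.2669.

|T(j3)| ≈ 0.2669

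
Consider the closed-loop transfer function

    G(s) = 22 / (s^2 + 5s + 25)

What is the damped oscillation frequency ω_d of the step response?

Comparing s^2 + 5s + 25 to s^2 + 2ζωₙs + ωₙ²: ωₙ = 5 rad/s and ζ = 5/(2·5) = 0.5.
ζωₙ = 5/2 = 2.5, so ω_d = ωₙ√(1−ζ²) = √(ωₙ² − (ζωₙ)²) = √(25 − 2.5²) = √18.75 ≈ 4.330 rad/s.

ω_d ≈ 4.330 rad/s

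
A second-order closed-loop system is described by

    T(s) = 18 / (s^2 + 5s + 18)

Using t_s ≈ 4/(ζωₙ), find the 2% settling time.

t_s ≈ 1.600 s

Comparing s^2 + 5s + 18 to s^2 + 2ζωₙs + ωₙ²: ωₙ = √18 ≈ 4.243 rad/s and ζ = 5/(2·√18) ≈ 0.5893.
ζωₙ = 5/2 = 2.5, so t_s ≈ 4/(ζωₙ) = 4/2.5 = 1.600 s.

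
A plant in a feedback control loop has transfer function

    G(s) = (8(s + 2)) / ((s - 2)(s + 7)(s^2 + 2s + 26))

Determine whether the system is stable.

The poles can be read from the denominator factors: s = 2, -7, -1 + 5j, -1 - 5j.
Since the pole(s) at s = 2 lie in the right half-plane, the system is unstable.

unstable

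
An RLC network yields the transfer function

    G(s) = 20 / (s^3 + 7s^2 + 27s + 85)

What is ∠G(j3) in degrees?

∠G(j3) ≈ -67.83°

At s = j3: numerator = 20, denominator = 22 + j54.
∠G = ∠num − ∠den = 0° − (67.834°) = -67.83°.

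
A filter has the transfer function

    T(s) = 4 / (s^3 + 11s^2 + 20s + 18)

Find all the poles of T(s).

The poles are the roots of the denominator s^3 + 11s^2 + 20s + 18 = 0.
Trying s = -9: the polynomial evaluates to 0, so (s + 9) is a factor.
Dividing out leaves s^2 + 2s + 2 = 0.
The quadratic formula then gives s = -1 ± 1j.

s = -1 + j, -1 - j, -9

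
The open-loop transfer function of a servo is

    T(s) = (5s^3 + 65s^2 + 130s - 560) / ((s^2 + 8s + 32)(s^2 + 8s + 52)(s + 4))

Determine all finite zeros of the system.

Set the numerator to zero: 5s^3 + 65s^2 + 130s - 560 = 0, i.e. 5·(s^3 + 13s^2 + 26s - 112) = 0.
Factoring: (s + 7)(s + 8)(s - 2) = 0.

s = -7, -8, 2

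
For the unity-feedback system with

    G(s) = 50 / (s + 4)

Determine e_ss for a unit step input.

G(s) has no poles at the origin.
This is a Type 0 system. Kp = lim_{s→0} G(s) = 50/4 = 25/2.
e_ss = 1/(1 + Kp) = 1/(1 + 25/2) = 2/27 ≈ 0.07407.

e_ss = 0.07407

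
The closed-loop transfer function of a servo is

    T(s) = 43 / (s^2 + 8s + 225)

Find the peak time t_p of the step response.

Comparing s^2 + 8s + 225 to s^2 + 2ζωₙs + ωₙ²: ωₙ = 15 rad/s and ζ = 8/(2·15) ≈ 0.2667.
ζωₙ = 8/2 = 4, so ω_d = ωₙ√(1−ζ²) = √(ωₙ² − (ζωₙ)²) = √(225 − 4²) = √209 ≈ 14.46 rad/s.
t_p = π/ω_d = π/14.46 ≈ 0.2173 s.

t_p ≈ 0.2173 s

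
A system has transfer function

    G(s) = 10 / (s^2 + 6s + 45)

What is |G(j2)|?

Substitute s = j2: numerator = 10, denominator = 41 + j12.
|G(j2)| = |10| / |41 + j12| = 10 / 42.720 ≈ 0.2341.

|G(j2)| ≈ 0.2341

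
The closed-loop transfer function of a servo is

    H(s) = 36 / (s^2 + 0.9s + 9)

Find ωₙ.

Compare the denominator to the standard form s^2 + 2ζωₙs + ωₙ².
ωₙ² = 9, so ωₙ = 3 rad/s.

ωₙ = 3 rad/s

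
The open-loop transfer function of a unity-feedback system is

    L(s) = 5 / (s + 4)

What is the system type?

The denominator has no factor of s at the origin — no free integrator — so this is a Type 0 system.

Type 0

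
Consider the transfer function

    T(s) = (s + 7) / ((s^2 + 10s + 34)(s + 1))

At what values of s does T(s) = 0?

s = -7

Set the numerator to zero: s + 7 = 0.
So s = -7.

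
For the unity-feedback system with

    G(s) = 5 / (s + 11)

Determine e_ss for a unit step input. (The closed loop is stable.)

G(s) has no poles at the origin.
This is a Type 0 system. Kp = lim_{s→0} G(s) = 5/11.
e_ss = 1/(1 + Kp) = 1/(1 + 5/11) = 11/16 ≈ 0.6875.

e_ss = 0.6875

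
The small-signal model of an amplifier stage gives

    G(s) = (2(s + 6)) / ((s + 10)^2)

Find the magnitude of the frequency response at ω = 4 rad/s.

Substitute s = j4: numerator = 12 + j8, denominator = 84 + j80.
|G(j4)| = |12 + j8| / |84 + j80| = 14.422 / 116 ≈ 0.1243.

|G(j4)| ≈ 0.1243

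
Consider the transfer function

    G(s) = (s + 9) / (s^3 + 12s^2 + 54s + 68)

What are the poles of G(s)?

The poles are the roots of the denominator s^3 + 12s^2 + 54s + 68 = 0.
Trying s = -2: the polynomial evaluates to 0, so (s + 2) is a factor.
Dividing out leaves s^2 + 10s + 34 = 0.
The quadratic formula then gives s = -5 ± 3j.

s = -5 ± 3j, -2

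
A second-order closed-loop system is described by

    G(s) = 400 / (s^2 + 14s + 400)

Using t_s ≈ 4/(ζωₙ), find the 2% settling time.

t_s ≈ 0.5714 s

Comparing s^2 + 14s + 400 to s^2 + 2ζωₙs + ωₙ²: ωₙ = 20 rad/s and ζ = 14/(2·20) = 0.35.
ζωₙ = 14/2 = 7, so t_s ≈ 4/(ζωₙ) = 4/7 ≈ 0.5714 s.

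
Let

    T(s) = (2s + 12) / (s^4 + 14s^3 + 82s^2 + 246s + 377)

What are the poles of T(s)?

s = -2 ± 3j, -5 ± 2j

The poles are the roots of the denominator s^4 + 14s^3 + 82s^2 + 246s + 377 = 0.
No real roots exist; factor into two real quadratics: (s^2 + 4s + 13)(s^2 + 10s + 29) = 0.
Each quadratic gives a conjugate pair via the quadratic formula.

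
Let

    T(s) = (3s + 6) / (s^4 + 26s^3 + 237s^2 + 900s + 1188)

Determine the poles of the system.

The poles are the roots of the denominator s^4 + 26s^3 + 237s^2 + 900s + 1188 = 0.
Trying s = -11: the polynomial evaluates to 0, so (s + 11) is a factor.
Dividing out leaves s^3 + 15s^2 + 72s + 108 = 0.
This factors further as (s + 3)(s + 6)^2 = 0.

s = -11, -3, -6, -6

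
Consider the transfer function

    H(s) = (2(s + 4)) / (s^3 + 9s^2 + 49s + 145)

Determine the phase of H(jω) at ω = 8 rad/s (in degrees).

∠H(j8) ≈ -132.1°

At s = j8: numerator = 8 + j16, denominator = -431 - j120.
∠H = ∠num − ∠den = 63.435° − (-164.44°) = 227.9°, which wraps to -132.1°.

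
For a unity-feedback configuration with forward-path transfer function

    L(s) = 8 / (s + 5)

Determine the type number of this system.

Type 0

The denominator has no factor of s at the origin — no free integrator — so this is a Type 0 system.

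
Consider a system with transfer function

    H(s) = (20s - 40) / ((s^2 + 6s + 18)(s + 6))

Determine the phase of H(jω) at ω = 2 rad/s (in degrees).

∠H(j2) ≈ 75.96°

At s = j2: numerator = -40 + j40, denominator = 60 + j100.
∠H = ∠num − ∠den = 135° − (59.036°) = 75.96°.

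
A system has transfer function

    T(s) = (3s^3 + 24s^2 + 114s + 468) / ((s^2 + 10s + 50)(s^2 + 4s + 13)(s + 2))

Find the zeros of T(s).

Set the numerator to zero: 3s^3 + 24s^2 + 114s + 468 = 0, i.e. 3·(s^3 + 8s^2 + 38s + 156) = 0.
Factoring: (s^2 + 2s + 26)(s + 6) = 0.

s = -1 ± 5j, -6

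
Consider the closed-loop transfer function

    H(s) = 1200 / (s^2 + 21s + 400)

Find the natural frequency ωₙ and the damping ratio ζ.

ωₙ = 20 rad/s, ζ = 0.525

Compare the denominator to the standard form s^2 + 2ζωₙs + ωₙ².
ωₙ² = 400, so ωₙ = 20 rad/s.
2ζωₙ = 21, so ζ = 21/(2·20) = 0.525.
With ζ = 0.525 the response is underdamped.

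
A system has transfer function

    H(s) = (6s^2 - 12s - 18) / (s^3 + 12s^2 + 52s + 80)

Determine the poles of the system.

The poles are the roots of the denominator s^3 + 12s^2 + 52s + 80 = 0.
Trying s = -4: the polynomial evaluates to 0, so (s + 4) is a factor.
Dividing out leaves s^2 + 8s + 20 = 0.
The quadratic formula then gives s = -4 ± 2j.

s = -4 ± 2j, -4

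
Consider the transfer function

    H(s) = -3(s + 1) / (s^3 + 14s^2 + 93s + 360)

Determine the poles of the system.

s = -3 ± 6j, -8

The poles are the roots of the denominator s^3 + 14s^2 + 93s + 360 = 0.
Trying s = -8: the polynomial evaluates to 0, so (s + 8) is a factor.
Dividing out leaves s^2 + 6s + 45 = 0.
The quadratic formula then gives s = -3 ± 6j.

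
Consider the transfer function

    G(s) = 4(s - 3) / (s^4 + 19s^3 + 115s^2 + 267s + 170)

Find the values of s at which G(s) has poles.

s = -4 + j, -4 - j, -1, -10

The poles are the roots of the denominator s^4 + 19s^3 + 115s^2 + 267s + 170 = 0.
Trying s = -1: the polynomial evaluates to 0, so (s + 1) is a factor.
Dividing out leaves s^3 + 18s^2 + 97s + 170 = 0.
This factors further as (s^2 + 8s + 17)(s + 10) = 0.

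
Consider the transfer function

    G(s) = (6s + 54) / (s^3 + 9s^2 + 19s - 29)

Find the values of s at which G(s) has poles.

The poles are the roots of the denominator s^3 + 9s^2 + 19s - 29 = 0.
Trying s = 1: the polynomial evaluates to 0, so (s - 1) is a factor.
Dividing out leaves s^2 + 10s + 29 = 0.
The quadratic formula then gives s = -5 ± 2j.

s = -5 ± 2j, 1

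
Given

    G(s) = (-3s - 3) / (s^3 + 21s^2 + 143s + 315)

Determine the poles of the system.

s = -9, -5, -7

The poles are the roots of the denominator s^3 + 21s^2 + 143s + 315 = 0.
Trying s = -9: the polynomial evaluates to 0, so (s + 9) is a factor.
Dividing out leaves s^2 + 12s + 35 = 0.
Factoring the quadratic: (s + 5)(s + 7) = 0.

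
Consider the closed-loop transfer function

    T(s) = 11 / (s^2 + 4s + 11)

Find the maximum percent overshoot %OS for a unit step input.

Comparing s^2 + 4s + 11 to s^2 + 2ζωₙs + ωₙ²: ωₙ = √11 ≈ 3.317 rad/s and ζ = 4/(2·√11) ≈ 0.6030.
%OS = 100·exp(−πζ/√(1−ζ²)) = 100·exp(−π·0.6030/√(1−0.6030²)) ≈ 9.30%.

%OS ≈ 9.30%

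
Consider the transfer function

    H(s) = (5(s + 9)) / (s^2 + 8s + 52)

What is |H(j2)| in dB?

Substitute s = j2: numerator = 45 + j10, denominator = 48 + j16.
|H(j2)| = |45 + j10| / |48 + j16| = 46.098 / 50.596 ≈ 0.9111.
In decibels: 20·log₁₀(0.9111) ≈ -0.809 dB.

|H(j2)|_dB ≈ -0.809 dB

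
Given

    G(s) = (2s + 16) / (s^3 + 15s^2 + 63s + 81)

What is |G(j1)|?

Substitute s = j1: numerator = 16 + j2, denominator = 66 + j62.
|G(j1)| = |16 + j2| / |66 + j62| = 16.125 / 90.554 ≈ 0.1781.

|G(j1)| ≈ 0.1781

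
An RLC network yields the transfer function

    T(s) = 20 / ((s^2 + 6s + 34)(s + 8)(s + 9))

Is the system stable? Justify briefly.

The poles can be read from the denominator factors: s = -3 ± 5j, -8, -9.
Since all poles lie strictly in the left half-plane, the system is stable.

stable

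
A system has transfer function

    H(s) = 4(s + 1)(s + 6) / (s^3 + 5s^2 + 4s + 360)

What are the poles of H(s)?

The poles are the roots of the denominator s^3 + 5s^2 + 4s + 360 = 0.
Trying s = -9: the polynomial evaluates to 0, so (s + 9) is a factor.
Dividing out leaves s^2 - 4s + 40 = 0.
The quadratic formula then gives s = 2 ± 6j.

s = 2 ± 6j, -9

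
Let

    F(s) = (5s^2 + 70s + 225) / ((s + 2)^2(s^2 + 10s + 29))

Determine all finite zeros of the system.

Set the numerator to zero: 5s^2 + 70s + 225 = 0, i.e. 5·(s^2 + 14s + 45) = 0.
Factoring: (s + 9)(s + 5) = 0.

s = -9, -5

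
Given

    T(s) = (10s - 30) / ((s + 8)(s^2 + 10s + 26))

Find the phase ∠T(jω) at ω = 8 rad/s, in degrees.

At s = j8: numerator = -30 + j80, denominator = -944 + j336.
∠T = ∠num − ∠den = 110.56° − (160.41°) = -49.85°.

∠T(j8) ≈ -49.85°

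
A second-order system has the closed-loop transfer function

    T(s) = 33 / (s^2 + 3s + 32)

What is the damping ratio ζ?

Compare the denominator to the standard form s^2 + 2ζωₙs + ωₙ².
ωₙ² = 32, so ωₙ = √32 ≈ 5.657 rad/s.
2ζωₙ = 3, so ζ = 3/(2·√32) ≈ 0.2652.

ζ ≈ 0.2652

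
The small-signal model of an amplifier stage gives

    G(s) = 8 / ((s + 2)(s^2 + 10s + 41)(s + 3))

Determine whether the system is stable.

The poles can be read from the denominator factors: s = -2, -5 ± 4j, -3.
Since all poles lie strictly in the left half-plane, the system is stable.

stable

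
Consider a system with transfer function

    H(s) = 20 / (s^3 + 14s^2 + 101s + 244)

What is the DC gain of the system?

Set s = 0: H(0) = (20) / (244) = 5/61.

H(0) = 5/61 ≈ 0.08197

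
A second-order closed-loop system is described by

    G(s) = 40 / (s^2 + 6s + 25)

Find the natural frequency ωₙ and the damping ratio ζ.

ωₙ = 5 rad/s, ζ = 0.6

Compare the denominator to the standard form s^2 + 2ζωₙs + ωₙ².
ωₙ² = 25, so ωₙ = 5 rad/s.
2ζωₙ = 6, so ζ = 6/(2·5) = 0.6.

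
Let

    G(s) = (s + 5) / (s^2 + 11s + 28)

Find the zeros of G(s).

Set the numerator to zero: s + 5 = 0.
So s = -5.

s = -5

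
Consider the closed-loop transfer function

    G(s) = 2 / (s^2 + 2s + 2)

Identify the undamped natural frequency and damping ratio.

ωₙ ≈ 1.414 rad/s, ζ ≈ 0.7071

Compare the denominator to the standard form s^2 + 2ζωₙs + ωₙ².
ωₙ² = 2, so ωₙ = √2 ≈ 1.414 rad/s.
2ζωₙ = 2, so ζ = 2/(2·√2) ≈ 0.7071.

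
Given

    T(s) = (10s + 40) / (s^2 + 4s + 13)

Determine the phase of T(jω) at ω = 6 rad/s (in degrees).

∠T(j6) ≈ -77.47°

At s = j6: numerator = 40 + j60, denominator = -23 + j24.
∠T = ∠num − ∠den = 56.310° − (133.78°) = -77.47°.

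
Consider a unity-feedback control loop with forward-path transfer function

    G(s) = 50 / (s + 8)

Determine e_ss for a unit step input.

e_ss = 0.1379

G(s) has no poles at the origin.
This is a Type 0 system. Kp = lim_{s→0} G(s) = 50/8 = 25/4.
e_ss = 1/(1 + Kp) = 1/(1 + 25/4) = 4/29 ≈ 0.1379.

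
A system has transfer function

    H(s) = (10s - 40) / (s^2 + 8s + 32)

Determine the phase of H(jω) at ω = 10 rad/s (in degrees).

∠H(j10) ≈ -18.56°

At s = j10: numerator = -40 + j100, denominator = -68 + j80.
∠H = ∠num − ∠den = 111.80° − (130.36°) = -18.56°.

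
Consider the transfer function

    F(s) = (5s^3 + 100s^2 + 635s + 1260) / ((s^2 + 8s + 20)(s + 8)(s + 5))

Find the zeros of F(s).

Set the numerator to zero: 5s^3 + 100s^2 + 635s + 1260 = 0, i.e. 5·(s^3 + 20s^2 + 127s + 252) = 0.
Factoring: (s + 9)(s + 4)(s + 7) = 0.

s = -9, -4, -7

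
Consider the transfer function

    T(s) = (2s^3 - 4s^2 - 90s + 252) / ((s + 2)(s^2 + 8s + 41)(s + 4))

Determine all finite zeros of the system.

s = -7, 6, 3

Set the numerator to zero: 2s^3 - 4s^2 - 90s + 252 = 0, i.e. 2·(s^3 - 2s^2 - 45s + 126) = 0.
Factoring: (s + 7)(s - 6)(s - 3) = 0.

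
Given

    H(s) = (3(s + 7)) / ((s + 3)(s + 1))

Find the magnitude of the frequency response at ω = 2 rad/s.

Substitute s = j2: numerator = 21 + j6, denominator = -1 + j8.
|H(j2)| = |21 + j6| / |-1 + j8| = 21.840 / 8.0623 ≈ 2.709.

|H(j2)| ≈ 2.709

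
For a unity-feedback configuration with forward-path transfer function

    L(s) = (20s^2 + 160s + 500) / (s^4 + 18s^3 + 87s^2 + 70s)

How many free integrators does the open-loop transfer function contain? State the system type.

Type 1

Factor s from the denominator: s^4 + 18s^3 + 87s^2 + 70s = s·(s^3 + 18s^2 + 87s + 70).
There is 1 pole at the origin, so the system is Type 1.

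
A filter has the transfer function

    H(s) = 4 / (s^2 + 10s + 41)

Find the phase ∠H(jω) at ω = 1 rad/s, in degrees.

At s = j1: numerator = 4, denominator = 40 + j10.
∠H = ∠num − ∠den = 0° − (14.036°) = -14.04°.

∠H(j1) ≈ -14.04°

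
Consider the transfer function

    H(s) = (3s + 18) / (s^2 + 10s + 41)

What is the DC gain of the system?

H(0) = 18/41 ≈ 0.4390

Set s = 0: H(0) = (18) / (41) = 18/41.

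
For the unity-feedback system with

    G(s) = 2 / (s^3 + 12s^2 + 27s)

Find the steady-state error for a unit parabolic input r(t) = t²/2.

G(s) has one pole at the origin.
This is a Type 1 system; Ka = lim_{s→0} s^2·G(s) = 0, so the steady-state error for a parabola input is infinite.

e_ss = ∞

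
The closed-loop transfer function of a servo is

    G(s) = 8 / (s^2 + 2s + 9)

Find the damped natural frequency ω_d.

ω_d ≈ 2.828 rad/s

Comparing s^2 + 2s + 9 to s^2 + 2ζωₙs + ωₙ²: ωₙ = 3 rad/s and ζ = 2/(2·3) ≈ 0.3333.
ζωₙ = 2/2 = 1, so ω_d = ωₙ√(1−ζ²) = √(ωₙ² − (ζωₙ)²) = √(9 − 1²) = √8 ≈ 2.828 rad/s.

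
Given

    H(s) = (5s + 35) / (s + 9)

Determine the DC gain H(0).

Set s = 0: H(0) = (35) / (9) = 35/9.

H(0) = 35/9 ≈ 3.889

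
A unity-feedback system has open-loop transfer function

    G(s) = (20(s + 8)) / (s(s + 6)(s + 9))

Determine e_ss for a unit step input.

e_ss = 0

G(s) has one pole at the origin.
This is a Type 1 system; for a step input the steady-state error is zero.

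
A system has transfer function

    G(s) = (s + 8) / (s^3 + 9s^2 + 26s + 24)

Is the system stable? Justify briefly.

The denominator s^3 + 9s^2 + 26s + 24 factors as (s + 3)(s + 4)(s + 2), giving poles at s = -3, -4, -2.
Since all poles lie strictly in the left half-plane, the system is stable.

stable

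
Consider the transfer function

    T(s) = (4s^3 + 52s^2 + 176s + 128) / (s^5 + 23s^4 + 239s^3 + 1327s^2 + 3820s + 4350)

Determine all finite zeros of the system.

s = -4, -1, -8

Set the numerator to zero: 4s^3 + 52s^2 + 176s + 128 = 0, i.e. 4·(s^3 + 13s^2 + 44s + 32) = 0.
Factoring: (s + 4)(s + 1)(s + 8) = 0.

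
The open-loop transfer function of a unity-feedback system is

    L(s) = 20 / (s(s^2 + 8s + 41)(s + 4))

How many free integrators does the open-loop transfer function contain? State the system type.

Type 1

The denominator has 1 factor of s at the origin (free integrator), so this is a Type 1 system.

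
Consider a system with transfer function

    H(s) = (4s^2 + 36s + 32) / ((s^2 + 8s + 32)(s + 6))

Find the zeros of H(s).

Set the numerator to zero: 4s^2 + 36s + 32 = 0, i.e. 4·(s^2 + 9s + 8) = 0.
Factoring: (s + 8)(s + 1) = 0.

s = -8, -1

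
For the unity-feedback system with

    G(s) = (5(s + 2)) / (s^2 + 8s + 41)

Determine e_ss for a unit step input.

e_ss = 0.8039

G(s) has no poles at the origin.
This is a Type 0 system. Kp = lim_{s→0} G(s) = 10/41.
e_ss = 1/(1 + Kp) = 1/(1 + 10/41) = 41/51 ≈ 0.8039.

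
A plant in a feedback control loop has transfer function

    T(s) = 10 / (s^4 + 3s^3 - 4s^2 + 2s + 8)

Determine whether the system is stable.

unstable

The denominator s^4 + 3s^3 - 4s^2 + 2s + 8 factors as (s^2 - 2s + 2)(s + 1)(s + 4), giving poles at s = 1 + j, 1 - j, -1, -4.
Since the pole(s) at s = 1 ± j lie in the right half-plane, the system is unstable.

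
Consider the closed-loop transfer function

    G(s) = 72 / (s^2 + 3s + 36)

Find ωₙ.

Compare the denominator to the standard form s^2 + 2ζωₙs + ωₙ².
ωₙ² = 36, so ωₙ = 6 rad/s.

ωₙ = 6 rad/s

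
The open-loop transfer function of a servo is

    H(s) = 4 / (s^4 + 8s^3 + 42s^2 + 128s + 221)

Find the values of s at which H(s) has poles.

The poles are the roots of the denominator s^4 + 8s^3 + 42s^2 + 128s + 221 = 0.
No real roots exist; factor into two real quadratics: (s^2 + 6s + 13)(s^2 + 2s + 17) = 0.
Each quadratic gives a conjugate pair via the quadratic formula.

s = -3 ± 2j, -1 ± 4j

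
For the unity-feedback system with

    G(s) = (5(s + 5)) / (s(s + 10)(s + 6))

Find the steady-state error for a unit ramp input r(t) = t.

G(s) has one pole at the origin.
This is a Type 1 system. Kv = lim_{s→0} s·G(s) = 25/60 = 5/12.
e_ss = 1/Kv = 1/(5/12) = 12/5 ≈ 2.400.

e_ss = 2.400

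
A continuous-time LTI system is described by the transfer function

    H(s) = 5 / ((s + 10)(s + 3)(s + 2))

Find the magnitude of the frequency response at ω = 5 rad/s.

Substitute s = j5: numerator = 5, denominator = -315 + j155.
|H(j5)| = |5| / |-315 + j155| = 5 / 351.07 ≈ 0.01424.

|H(j5)| ≈ 0.01424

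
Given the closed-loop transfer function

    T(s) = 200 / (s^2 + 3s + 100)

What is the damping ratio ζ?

ζ = 0.15

Compare the denominator to the standard form s^2 + 2ζωₙs + ωₙ².
ωₙ² = 100, so ωₙ = 10 rad/s.
2ζωₙ = 3, so ζ = 3/(2·10) = 0.15.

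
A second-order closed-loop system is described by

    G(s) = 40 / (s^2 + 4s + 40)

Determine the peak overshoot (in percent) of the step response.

%OS ≈ 35.1%

Comparing s^2 + 4s + 40 to s^2 + 2ζωₙs + ωₙ²: ωₙ = √40 ≈ 6.325 rad/s and ζ = 4/(2·√40) ≈ 0.3162.
%OS = 100·exp(−πζ/√(1−ζ²)) = 100·exp(−π·0.3162/√(1−0.3162²)) ≈ 35.1%.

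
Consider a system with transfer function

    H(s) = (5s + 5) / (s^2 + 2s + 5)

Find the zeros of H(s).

Set the numerator to zero: 5s + 5 = 0, i.e. 5·(s + 1) = 0.
So s = -1.

s = -1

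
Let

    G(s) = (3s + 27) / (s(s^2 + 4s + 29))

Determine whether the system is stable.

marginally stable

The poles can be read from the denominator factors: s = 0, -2 + 5j, -2 - 5j.
Since the simple pole(s) at s = 0 lie on the jω-axis with none in the right half-plane, the system is marginally stable.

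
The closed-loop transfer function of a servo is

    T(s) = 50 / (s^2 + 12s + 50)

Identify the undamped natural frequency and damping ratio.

Compare the denominator to the standard form s^2 + 2ζωₙs + ωₙ².
ωₙ² = 50, so ωₙ = √50 ≈ 7.071 rad/s.
2ζωₙ = 12, so ζ = 12/(2·√50) ≈ 0.8485.

ωₙ ≈ 7.071 rad/s, ζ ≈ 0.8485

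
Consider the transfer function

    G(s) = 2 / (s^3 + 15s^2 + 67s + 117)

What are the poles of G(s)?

The poles are the roots of the denominator s^3 + 15s^2 + 67s + 117 = 0.
Trying s = -9: the polynomial evaluates to 0, so (s + 9) is a factor.
Dividing out leaves s^2 + 6s + 13 = 0.
The quadratic formula then gives s = -3 ± 2j.

s = -3 ± 2j, -9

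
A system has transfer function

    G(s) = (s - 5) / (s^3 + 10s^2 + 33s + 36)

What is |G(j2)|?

|G(j2)| ≈ 0.09263

Substitute s = j2: numerator = -5 + j2, denominator = -4 + j58.
|G(j2)| = |-5 + j2| / |-4 + j58| = 5.3852 / 58.138 ≈ 0.09263.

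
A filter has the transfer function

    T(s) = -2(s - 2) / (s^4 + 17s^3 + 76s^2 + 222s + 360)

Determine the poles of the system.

The poles are the roots of the denominator s^4 + 17s^3 + 76s^2 + 222s + 360 = 0.
Trying s = -12: the polynomial evaluates to 0, so (s + 12) is a factor.
Dividing out leaves s^3 + 5s^2 + 16s + 30 = 0.
This factors further as (s^2 + 2s + 10)(s + 3) = 0.

s = -1 + 3j, -1 - 3j, -12, -3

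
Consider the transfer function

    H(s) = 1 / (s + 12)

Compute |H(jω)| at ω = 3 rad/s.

Substitute s = j3: numerator = 1, denominator = 12 + j3.
|H(j3)| = |1| / |12 + j3| = 1 / 12.369 ≈ 0.08085.

|H(j3)| ≈ 0.08085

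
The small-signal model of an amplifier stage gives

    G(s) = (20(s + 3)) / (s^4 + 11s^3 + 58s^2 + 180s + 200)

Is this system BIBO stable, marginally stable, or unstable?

The denominator s^4 + 11s^3 + 58s^2 + 180s + 200 factors as (s^2 + 4s + 20)(s + 2)(s + 5), giving poles at s = -2 ± 4j, -2, -5.
Since all poles lie strictly in the left half-plane, the system is stable.

stable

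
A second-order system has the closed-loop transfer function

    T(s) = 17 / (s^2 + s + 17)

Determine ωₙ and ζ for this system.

ωₙ ≈ 4.123 rad/s, ζ ≈ 0.1213

Compare the denominator to the standard form s^2 + 2ζωₙs + ωₙ².
ωₙ² = 17, so ωₙ = √17 ≈ 4.123 rad/s.
2ζωₙ = 1, so ζ = 1/(2·√17) ≈ 0.1213.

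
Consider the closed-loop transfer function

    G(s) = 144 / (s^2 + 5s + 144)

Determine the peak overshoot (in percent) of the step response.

%OS ≈ 51.2%

Comparing s^2 + 5s + 144 to s^2 + 2ζωₙs + ωₙ²: ωₙ = 12 rad/s and ζ = 5/(2·12) ≈ 0.2083.
%OS = 100·exp(−πζ/√(1−ζ²)) = 100·exp(−π·0.2083/√(1−0.2083²)) ≈ 51.2%.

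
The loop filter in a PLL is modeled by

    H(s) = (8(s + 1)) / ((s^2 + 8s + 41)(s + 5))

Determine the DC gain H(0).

H(0) = 8/205 ≈ 0.03902

At s = 0 each factor (s + a) contributes a and each (s^2 + bs + c) contributes c.
H(0) = 8·(1) / ((41) · (5)) = 8/205 = 8/205.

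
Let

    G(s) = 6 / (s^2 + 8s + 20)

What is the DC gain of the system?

G(0) = 3/10 ≈ 0.3000

Set s = 0: G(0) = (6) / (20) = 3/10.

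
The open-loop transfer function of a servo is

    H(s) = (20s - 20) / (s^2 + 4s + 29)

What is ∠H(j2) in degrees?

∠H(j2) ≈ 98.82°

At s = j2: numerator = -20 + j40, denominator = 25 + j8.
∠H = ∠num − ∠den = 116.57° − (17.745°) = 98.82°.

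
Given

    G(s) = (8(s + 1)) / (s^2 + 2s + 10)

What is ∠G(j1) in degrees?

∠G(j1) ≈ 32.47°

At s = j1: numerator = 8 + j8, denominator = 9 + j2.
∠G = ∠num − ∠den = 45° − (12.529°) = 32.47°.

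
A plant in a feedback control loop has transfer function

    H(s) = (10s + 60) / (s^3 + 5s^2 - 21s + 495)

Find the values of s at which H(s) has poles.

The poles are the roots of the denominator s^3 + 5s^2 - 21s + 495 = 0.
Trying s = -11: the polynomial evaluates to 0, so (s + 11) is a factor.
Dividing out leaves s^2 - 6s + 45 = 0.
The quadratic formula then gives s = 3 ± 6j.

s = 3 ± 6j, -11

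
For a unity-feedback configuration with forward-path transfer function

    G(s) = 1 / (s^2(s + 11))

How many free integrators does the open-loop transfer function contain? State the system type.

The denominator has 2 factors of s at the origin (free integrators), so this is a Type 2 system.

Type 2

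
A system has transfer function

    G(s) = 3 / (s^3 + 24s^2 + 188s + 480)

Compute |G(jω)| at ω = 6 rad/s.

|G(j6)| ≈ 0.003032

Substitute s = j6: numerator = 3, denominator = -384 + j912.
|G(j6)| = |3| / |-384 + j912| = 3 / 989.55 ≈ 0.003032.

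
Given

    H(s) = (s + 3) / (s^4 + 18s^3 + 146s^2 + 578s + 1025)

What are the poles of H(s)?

s = -4 ± 3j, -5 ± 4j

The poles are the roots of the denominator s^4 + 18s^3 + 146s^2 + 578s + 1025 = 0.
No real roots exist; factor into two real quadratics: (s^2 + 8s + 25)(s^2 + 10s + 41) = 0.
Each quadratic gives a conjugate pair via the quadratic formula.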